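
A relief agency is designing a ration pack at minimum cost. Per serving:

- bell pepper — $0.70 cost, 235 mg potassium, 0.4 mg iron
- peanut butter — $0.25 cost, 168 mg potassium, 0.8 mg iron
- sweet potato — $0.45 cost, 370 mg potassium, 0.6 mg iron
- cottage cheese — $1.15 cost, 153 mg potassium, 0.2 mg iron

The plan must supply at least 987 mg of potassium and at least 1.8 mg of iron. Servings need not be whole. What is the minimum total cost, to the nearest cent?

$1.22

This is a tiny linear program; its minimum lies at a vertex of the feasible set. List the vertices and price them.
bell pepper only: max(987/235, 1.8/0.4) = 4.5 servings → $3.15.
peanut butter only: max(987/168, 1.8/0.8) = 5.875 servings → $1.47.
sweet potato only: max(987/370, 1.8/0.6) = 3 servings → $1.35.
cottage cheese only: max(987/153, 1.8/0.2) = 9 servings → $10.35.
bell pepper + peanut butter with both tight: 4.033 servings and 0.2334 servings → $2.88.
bell pepper + sweet potato: the both-tight solution has a negative serving — not a feasible corner.
bell pepper + cottage cheese with both targets exact would need a negative amount; discard.
peanut butter + sweet potato with both tight: 0.3781 servings and 2.496 servings → $1.22.
peanut butter + cottage cheese with both tight: 0.8784 servings and 5.486 servings → $6.53.
sweet potato + cottage cheese with both targets exact would need a negative amount; discard.
Cheapest feasible corner: $1.22.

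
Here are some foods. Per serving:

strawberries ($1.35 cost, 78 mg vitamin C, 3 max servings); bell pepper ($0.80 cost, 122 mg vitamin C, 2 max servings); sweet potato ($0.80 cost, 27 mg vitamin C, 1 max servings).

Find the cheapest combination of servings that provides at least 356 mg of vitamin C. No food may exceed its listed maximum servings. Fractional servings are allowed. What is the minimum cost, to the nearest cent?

$3.54

Cost per mg of vitamin C: bell pepper $0.0066, strawberries $0.0173, sweet potato $0.0296.
Take 2 servings of bell pepper: +244.0 mg vitamin C for $1.60 (total $1.60, still need 112.0 mg).
Take 1.436 servings of strawberries: +112.0 mg vitamin C for $1.94 (total $3.54, still need 0.0 mg).
Greedy by cheapest-per-mg is optimal for a single linear constraint, so the minimum cost is $3.54.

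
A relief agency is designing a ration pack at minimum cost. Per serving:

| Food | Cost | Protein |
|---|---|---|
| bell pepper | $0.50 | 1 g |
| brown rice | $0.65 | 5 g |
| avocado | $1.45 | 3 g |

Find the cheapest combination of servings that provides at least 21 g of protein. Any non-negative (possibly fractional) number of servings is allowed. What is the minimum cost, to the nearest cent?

$2.73

Cost per g of protein: brown rice $0.1300, avocado $0.4833, bell pepper $0.5000.
With no serving limits, use only brown rice: 21 g / 5 g = 4.2 servings × $0.65 = $2.73.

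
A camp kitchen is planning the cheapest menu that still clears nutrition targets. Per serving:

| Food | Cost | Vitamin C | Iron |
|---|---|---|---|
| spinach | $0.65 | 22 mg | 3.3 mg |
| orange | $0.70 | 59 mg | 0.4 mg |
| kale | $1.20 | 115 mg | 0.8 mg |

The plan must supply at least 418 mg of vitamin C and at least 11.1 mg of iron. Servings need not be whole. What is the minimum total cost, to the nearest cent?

Check every corner: each single food scaled to meet both minima, and each pair solved so both constraints bind.
spinach only: max(418/22, 11.1/3.3) = 19 servings → $12.35.
orange only: max(418/59, 11.1/0.4) = 27.75 servings → $19.43.
kale only: max(418/115, 11.1/0.8) = 13.88 servings → $16.65.
spinach + orange with both tight: 2.623 servings and 6.107 servings → $5.98.
spinach + kale with both tight: 2.603 servings and 3.137 servings → $5.46.
orange + kale with both targets exact would need a negative amount; discard.
Cheapest feasible corner: $5.46.

$5.46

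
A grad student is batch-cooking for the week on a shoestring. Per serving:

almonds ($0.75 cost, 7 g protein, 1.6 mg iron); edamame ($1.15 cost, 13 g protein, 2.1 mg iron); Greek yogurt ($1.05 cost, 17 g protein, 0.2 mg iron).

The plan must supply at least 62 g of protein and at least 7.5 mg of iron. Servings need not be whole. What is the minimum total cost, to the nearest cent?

$5.04

Two binding constraints pin down two serving amounts, so the optimal mix uses at most two foods. The candidates are each food alone (scaled to the tighter of protein/iron) and each pair with both constraints tight.
almonds only: max(62/7, 7.5/1.6) = 8.857 servings → $6.64.
edamame only: max(62/13, 7.5/2.1) = 4.769 servings → $5.48.
Greek yogurt only: max(62/17, 7.5/0.2) = 37.5 servings → $39.38.
almonds + edamame: the both-tight solution has a negative serving — not a feasible corner.
almonds + Greek yogurt with both tight: 4.461 servings and 1.81 servings → $5.25.
edamame + Greek yogurt with both tight: 3.477 servings and 0.9879 servings → $5.04.
The minimum over all feasible corners is $5.04.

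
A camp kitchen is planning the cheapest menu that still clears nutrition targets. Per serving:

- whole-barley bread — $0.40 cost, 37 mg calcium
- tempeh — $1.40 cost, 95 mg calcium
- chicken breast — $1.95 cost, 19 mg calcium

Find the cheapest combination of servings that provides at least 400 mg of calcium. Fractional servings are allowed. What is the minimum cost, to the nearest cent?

Cost per mg of calcium: whole-barley bread $0.0108, tempeh $0.0147, chicken breast $0.1026.
With no serving limits, use only whole-barley bread: 400 mg / 37 mg = 10.81 servings × $0.40 = $4.32.

$4.32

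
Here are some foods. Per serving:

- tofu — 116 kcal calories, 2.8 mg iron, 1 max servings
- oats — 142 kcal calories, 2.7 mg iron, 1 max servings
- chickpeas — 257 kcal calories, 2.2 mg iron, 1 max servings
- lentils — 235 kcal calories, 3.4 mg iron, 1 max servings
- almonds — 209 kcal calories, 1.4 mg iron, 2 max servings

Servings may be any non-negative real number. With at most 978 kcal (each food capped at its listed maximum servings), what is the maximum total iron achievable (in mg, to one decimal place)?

12.6 mg

Iron per kcal: tofu 0.02414, oats 0.01901, lentils 0.01447, chickpeas 0.00856, almonds 0.006699.
Take 1 serving of tofu: uses 116 kcal, +2.8 mg iron (running total 2.8 mg).
Take 1 serving of oats: uses 142 kcal, +2.7 mg iron (running total 5.5 mg).
Take 1 serving of lentils: uses 235 kcal, +3.4 mg iron (running total 8.9 mg).
Take 1 serving of chickpeas: uses 257 kcal, +2.2 mg iron (running total 11.1 mg).
Take 1.091 servings of almonds: uses 228 kcal, +1.5 mg iron (running total 12.6 mg).
Filling greedily by iron-per-kcal is optimal for one linear limit, giving 12.6 mg.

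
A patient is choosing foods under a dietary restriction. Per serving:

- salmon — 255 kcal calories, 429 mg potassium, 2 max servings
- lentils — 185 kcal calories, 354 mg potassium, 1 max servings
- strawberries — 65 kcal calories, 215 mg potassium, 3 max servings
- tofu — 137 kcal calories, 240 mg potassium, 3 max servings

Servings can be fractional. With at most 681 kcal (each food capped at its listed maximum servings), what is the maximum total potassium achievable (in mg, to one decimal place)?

1526.3 mg

Potassium per kcal: strawberries 3.308, lentils 1.914, tofu 1.752, salmon 1.682.
Take 3 servings of strawberries: uses 195 kcal, +645.0 mg potassium (running total 645.0 mg).
Take 1 serving of lentils: uses 185 kcal, +354.0 mg potassium (running total 999.0 mg).
Take 2.197 servings of tofu: uses 301 kcal, +527.3 mg potassium (running total 1526.3 mg).
Filling greedily by potassium-per-kcal is optimal for one linear limit, giving 1526.3 mg.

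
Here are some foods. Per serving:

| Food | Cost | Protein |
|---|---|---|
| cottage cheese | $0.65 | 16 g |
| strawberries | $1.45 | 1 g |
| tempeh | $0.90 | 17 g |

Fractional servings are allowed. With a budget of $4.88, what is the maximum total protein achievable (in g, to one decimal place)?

Protein per dollar: cottage cheese 24.62, tempeh 18.89, strawberries 0.6897.
With no serving limits, spend the whole cost allowance on cottage cheese: $4.88 / $0.65 × 16 g = 120.1 g.

120.1 g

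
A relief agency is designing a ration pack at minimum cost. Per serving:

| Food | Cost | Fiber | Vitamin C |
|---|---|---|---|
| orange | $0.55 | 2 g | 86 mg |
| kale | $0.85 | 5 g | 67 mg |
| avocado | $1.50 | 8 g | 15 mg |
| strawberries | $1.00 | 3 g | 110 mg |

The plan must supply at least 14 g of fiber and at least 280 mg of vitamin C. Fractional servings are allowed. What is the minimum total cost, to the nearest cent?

$2.71

An LP optimum is at a vertex; with two nutrient constraints at most two foods are used. Check each candidate.
orange only: max(14/2, 280/86) = 7 servings → $3.85.
kale only: max(14/5, 280/67) = 4.179 servings → $3.55.
avocado only: max(14/8, 280/15) = 18.67 servings → $28.00.
strawberries only: max(14/3, 280/110) = 4.667 servings → $4.67.
orange + kale with both tight: 1.561 servings and 2.176 servings → $2.71.
orange + avocado with both tight: 3.085 servings and 0.9787 servings → $3.16.
orange + strawberries: the both-tight solution has a negative serving — not a feasible corner.
kale + avocado: the both-tight solution has a negative serving — not a feasible corner.
kale + strawberries with both tight: 2.006 servings and 1.324 servings → $3.03.
avocado + strawberries with both tight: 0.8383 servings and 2.431 servings → $3.69.
Cheapest feasible corner: $2.71.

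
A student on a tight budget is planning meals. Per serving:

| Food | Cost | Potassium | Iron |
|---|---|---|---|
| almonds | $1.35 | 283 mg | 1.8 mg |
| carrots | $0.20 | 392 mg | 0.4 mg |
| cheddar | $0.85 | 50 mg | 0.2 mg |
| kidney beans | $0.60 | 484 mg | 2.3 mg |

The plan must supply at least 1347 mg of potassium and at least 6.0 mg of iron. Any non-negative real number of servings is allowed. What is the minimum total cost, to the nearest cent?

An LP optimum is at a vertex; with two nutrient constraints at most two foods are used. Check each candidate.
almonds only: max(1347/283, 6.0/1.8) = 4.76 servings → $6.43.
carrots only: max(1347/392, 6.0/0.4) = 15 servings → $3.00.
cheddar only: max(1347/50, 6.0/0.2) = 30 servings → $25.50.
kidney beans only: max(1347/484, 6.0/2.3) = 2.783 servings → $1.67.
almonds + carrots with both tight: 3.061 servings and 1.227 servings → $4.38.
almonds + cheddar with both tight: 0.9162 servings and 21.75 servings → $19.73.
almonds + kidney beans: the both-tight solution has a negative serving — not a feasible corner.
carrots + cheddar: the both-tight solution has a negative serving — not a feasible corner.
carrots + kidney beans with both tight: 0.2742 servings and 2.561 servings → $1.59.
cheddar + kidney beans with both tight: 10.66 servings and 1.681 servings → $10.07.
Cheapest feasible corner: $1.59.

$1.59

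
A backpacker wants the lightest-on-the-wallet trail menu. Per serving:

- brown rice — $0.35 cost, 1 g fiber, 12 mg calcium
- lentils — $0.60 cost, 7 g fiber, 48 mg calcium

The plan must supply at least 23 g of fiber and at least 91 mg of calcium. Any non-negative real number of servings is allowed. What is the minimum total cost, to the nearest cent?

An LP optimum is at a vertex; with two nutrient constraints at most two foods are used. Check each candidate.
brown rice only: max(23/1, 91/12) = 23 servings → $8.05.
lentils only: max(23/7, 91/48) = 3.286 servings → $1.97.
brown rice + lentils: the both-tight solution has a negative serving — not a feasible corner.
The minimum over all feasible corners is $1.97.

$1.97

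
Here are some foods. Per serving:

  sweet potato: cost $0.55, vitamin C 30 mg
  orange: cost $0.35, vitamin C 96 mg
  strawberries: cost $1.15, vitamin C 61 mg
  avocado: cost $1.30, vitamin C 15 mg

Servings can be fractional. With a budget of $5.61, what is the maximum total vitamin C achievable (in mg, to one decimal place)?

Vitamin C per dollar: orange 274.3, sweet potato 54.55, strawberries 53.04, avocado 11.54.
With no serving limits, spend the whole cost allowance on orange: $5.61 / $0.35 × 96 mg = 1538.7 mg.

1538.7 mg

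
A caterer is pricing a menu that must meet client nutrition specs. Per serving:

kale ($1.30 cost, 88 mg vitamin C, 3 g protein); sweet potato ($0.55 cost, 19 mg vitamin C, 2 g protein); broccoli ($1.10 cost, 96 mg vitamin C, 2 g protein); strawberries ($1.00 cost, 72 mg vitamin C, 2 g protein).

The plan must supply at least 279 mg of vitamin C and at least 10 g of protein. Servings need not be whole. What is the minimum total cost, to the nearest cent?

A basic optimal solution has at most two foods positive. Try each food alone and each pair with both targets met exactly.
kale only: max(279/88, 10/3) = 3.333 servings → $4.33.
sweet potato only: max(279/19, 10/2) = 14.68 servings → $8.08.
broccoli only: max(279/96, 10/2) = 5 servings → $5.50.
strawberries only: max(279/72, 10/2) = 5 servings → $5.00.
kale + sweet potato with both tight: 3.092 servings and 0.3613 servings → $4.22.
kale + broccoli: intersection lies outside the first quadrant.
kale + strawberries with both targets exact would need a negative amount; discard.
sweet potato + broccoli with both tight: 2.61 servings and 2.39 servings → $4.06.
sweet potato + strawberries with both tight: 1.528 servings and 3.472 servings → $4.31.
broccoli + strawberries: intersection lies outside the first quadrant.
Cheapest feasible corner: $4.06.

$4.06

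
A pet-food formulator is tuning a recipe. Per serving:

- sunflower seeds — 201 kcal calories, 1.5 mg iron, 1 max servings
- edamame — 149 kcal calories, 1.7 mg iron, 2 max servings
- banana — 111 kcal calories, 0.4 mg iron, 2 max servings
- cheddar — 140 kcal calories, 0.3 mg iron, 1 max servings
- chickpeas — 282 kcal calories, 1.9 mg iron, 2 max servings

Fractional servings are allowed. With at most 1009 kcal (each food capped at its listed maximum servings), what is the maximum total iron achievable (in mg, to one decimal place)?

Iron per kcal: edamame 0.01141, sunflower seeds 0.007463, chickpeas 0.006738, banana 0.003604, cheddar 0.002143.
Take 2 servings of edamame: uses 298 kcal, +3.4 mg iron (running total 3.4 mg).
Take 1 serving of sunflower seeds: uses 201 kcal, +1.5 mg iron (running total 4.9 mg).
Take 1.809 servings of chickpeas: uses 510 kcal, +3.4 mg iron (running total 8.3 mg).
Greedy by best ratio exhausts the calories allowance optimally: 8.3 mg.

8.3 mg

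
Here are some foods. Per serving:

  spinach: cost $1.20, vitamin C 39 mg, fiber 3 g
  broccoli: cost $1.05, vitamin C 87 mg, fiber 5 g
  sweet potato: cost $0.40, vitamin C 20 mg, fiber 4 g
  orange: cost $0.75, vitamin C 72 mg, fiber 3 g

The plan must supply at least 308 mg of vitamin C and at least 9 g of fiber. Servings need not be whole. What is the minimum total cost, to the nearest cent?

Two binding constraints pin down two serving amounts, so the optimal mix uses at most two foods. The candidates are each food alone (scaled to the tighter of vitamin C/fiber) and each pair with both constraints tight.
spinach only: max(308/39, 9/3) = 7.897 servings → $9.48.
broccoli only: max(308/87, 9/5) = 3.54 servings → $3.72.
sweet potato only: max(308/20, 9/4) = 15.4 servings → $6.16.
orange only: max(308/72, 9/3) = 4.278 servings → $3.21.
spinach + broccoli: intersection lies outside the first quadrant.
spinach + sweet potato with both targets exact would need a negative amount; discard.
spinach + orange: the both-tight solution has a negative serving — not a feasible corner.
broccoli + sweet potato with both targets exact would need a negative amount; discard.
broccoli + orange: the both-tight solution has a negative serving — not a feasible corner.
sweet potato + orange with both targets exact would need a negative amount; discard.
Cheapest feasible corner: $3.21.

$3.21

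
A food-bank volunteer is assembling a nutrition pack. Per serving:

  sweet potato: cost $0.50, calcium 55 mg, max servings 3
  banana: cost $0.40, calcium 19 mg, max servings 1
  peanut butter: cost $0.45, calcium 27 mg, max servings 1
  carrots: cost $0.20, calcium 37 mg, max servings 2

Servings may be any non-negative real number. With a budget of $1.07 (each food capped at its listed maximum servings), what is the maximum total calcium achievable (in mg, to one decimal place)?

Calcium per dollar: carrots 185, sweet potato 110, peanut butter 60, banana 47.5.
Take 2 servings of carrots: spends $0.40, +74.0 mg calcium (running total 74.0 mg).
Take 1.34 servings of sweet potato: spends $0.67, +73.7 mg calcium (running total 147.7 mg).
Greedy by best ratio exhausts the cost allowance optimally: 147.7 mg.

147.7 mg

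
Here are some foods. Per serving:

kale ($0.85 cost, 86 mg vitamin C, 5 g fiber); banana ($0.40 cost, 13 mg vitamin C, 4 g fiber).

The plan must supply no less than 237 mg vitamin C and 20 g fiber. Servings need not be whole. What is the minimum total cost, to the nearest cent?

Compare the cost at each extreme point of the feasible region.
kale only: max(237/86, 20/5) = 4 servings → $3.40.
banana only: max(237/13, 20/4) = 18.23 servings → $7.29.
kale + banana with both tight: 2.466 servings and 1.918 servings → $2.86.
The minimum over all feasible corners is $2.86.

$2.86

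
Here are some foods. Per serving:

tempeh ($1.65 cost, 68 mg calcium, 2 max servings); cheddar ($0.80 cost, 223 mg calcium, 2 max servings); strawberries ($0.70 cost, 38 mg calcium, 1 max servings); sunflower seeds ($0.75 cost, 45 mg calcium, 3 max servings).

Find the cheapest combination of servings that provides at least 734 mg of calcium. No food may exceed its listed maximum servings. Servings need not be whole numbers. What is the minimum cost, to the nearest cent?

Cost per mg of calcium: cheddar $0.0036, sunflower seeds $0.0167, strawberries $0.0184, tempeh $0.0243.
Take 2 servings of cheddar: +446.0 mg calcium for $1.60 (total $1.60, still need 288.0 mg).
Take 3 servings of sunflower seeds: +135.0 mg calcium for $2.25 (total $3.85, still need 153.0 mg).
Take 1 serving of strawberries: +38.0 mg calcium for $0.70 (total $4.55, still need 115.0 mg).
Take 1.691 servings of tempeh: +115.0 mg calcium for $2.79 (total $7.34, still need 0.0 mg).
Greedy by cheapest-per-mg is optimal for a single linear constraint, so the minimum cost is $7.34.

$7.34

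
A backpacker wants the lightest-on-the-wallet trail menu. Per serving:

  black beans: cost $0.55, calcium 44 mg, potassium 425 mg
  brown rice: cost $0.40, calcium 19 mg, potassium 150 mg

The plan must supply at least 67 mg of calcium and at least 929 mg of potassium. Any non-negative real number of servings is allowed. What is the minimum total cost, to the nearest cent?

$1.20

Minimising a linear cost over {calcium ≥ 67, potassium ≥ 929, servings ≥ 0} — the optimum is at a vertex, using one or two foods.
black beans only: max(67/44, 929/425) = 2.186 servings → $1.20.
brown rice only: max(67/19, 929/150) = 6.193 servings → $2.48.
black beans + brown rice: intersection lies outside the first quadrant.
Cheapest feasible corner: $1.20.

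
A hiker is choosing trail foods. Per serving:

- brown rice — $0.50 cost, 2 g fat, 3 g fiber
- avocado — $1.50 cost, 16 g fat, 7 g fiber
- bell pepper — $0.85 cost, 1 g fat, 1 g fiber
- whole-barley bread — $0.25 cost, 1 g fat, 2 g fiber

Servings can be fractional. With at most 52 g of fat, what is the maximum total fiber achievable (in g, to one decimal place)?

104.0 g

Fiber per g fat: whole-barley bread 2, brown rice 1.5, bell pepper 1, avocado 0.4375.
With no serving limits, spend the whole fat allowance on whole-barley bread: 52 g / 1 g × 2 g = 104.0 g.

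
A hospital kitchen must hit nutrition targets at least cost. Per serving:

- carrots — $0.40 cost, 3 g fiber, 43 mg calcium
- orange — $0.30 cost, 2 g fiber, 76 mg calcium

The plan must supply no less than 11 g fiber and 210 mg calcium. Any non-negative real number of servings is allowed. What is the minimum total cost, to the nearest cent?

carrots only: max(11/3, 210/43) = 4.884 servings → $1.95.
orange only: max(11/2, 210/76) = 5.5 servings → $1.65.
carrots + orange with both tight: 2.93 servings and 1.106 servings → $1.50.
The minimum over all feasible corners is $1.50.

$1.50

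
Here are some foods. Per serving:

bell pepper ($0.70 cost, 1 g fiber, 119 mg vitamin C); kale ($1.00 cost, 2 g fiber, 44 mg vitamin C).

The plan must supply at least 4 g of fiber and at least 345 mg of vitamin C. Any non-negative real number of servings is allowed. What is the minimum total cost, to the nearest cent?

Check every corner: each single food scaled to meet both minima, and each pair solved so both constraints bind.
bell pepper only: max(4/1, 345/119) = 4 servings → $2.80.
kale only: max(4/2, 345/44) = 7.841 servings → $7.84.
bell pepper + kale with both tight: 2.649 servings and 0.6753 servings → $2.53.
So the least-cost plan costs $2.53.

$2.53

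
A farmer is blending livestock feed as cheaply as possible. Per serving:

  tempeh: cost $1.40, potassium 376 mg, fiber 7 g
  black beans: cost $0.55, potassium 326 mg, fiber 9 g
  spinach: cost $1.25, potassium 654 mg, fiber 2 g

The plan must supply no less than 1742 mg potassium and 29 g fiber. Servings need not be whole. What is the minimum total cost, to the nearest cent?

$2.94

This is a tiny linear program; its minimum lies at a vertex of the feasible set. List the vertices and price them.
tempeh only: max(1742/376, 29/7) = 4.633 servings → $6.49.
black beans only: max(1742/326, 29/9) = 5.344 servings → $2.94.
spinach only: max(1742/654, 29/2) = 14.5 servings → $18.12.
tempeh + black beans: intersection lies outside the first quadrant.
tempeh + spinach with both tight: 4.047 servings and 0.3372 servings → $6.09.
black beans + spinach with both tight: 2.958 servings and 1.189 servings → $3.11.
The minimum over all feasible corners is $2.94.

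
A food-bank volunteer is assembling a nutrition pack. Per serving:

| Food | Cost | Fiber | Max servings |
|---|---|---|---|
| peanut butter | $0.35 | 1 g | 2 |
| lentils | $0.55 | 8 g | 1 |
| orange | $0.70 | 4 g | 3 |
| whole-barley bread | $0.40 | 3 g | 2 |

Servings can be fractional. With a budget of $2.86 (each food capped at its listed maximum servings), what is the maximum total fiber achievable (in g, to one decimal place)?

22.6 g

Fiber per dollar: lentils 14.55, whole-barley bread 7.5, orange 5.714, peanut butter 2.857.
Take 1 serving of lentils: spends $0.55, +8.0 g fiber (running total 8.0 g).
Take 2 servings of whole-barley bread: spends $0.80, +6.0 g fiber (running total 14.0 g).
Take 2.157 servings of orange: spends $1.51, +8.6 g fiber (running total 22.6 g).
Filling greedily by fiber-per-dollar is optimal for one linear limit, giving 22.6 g.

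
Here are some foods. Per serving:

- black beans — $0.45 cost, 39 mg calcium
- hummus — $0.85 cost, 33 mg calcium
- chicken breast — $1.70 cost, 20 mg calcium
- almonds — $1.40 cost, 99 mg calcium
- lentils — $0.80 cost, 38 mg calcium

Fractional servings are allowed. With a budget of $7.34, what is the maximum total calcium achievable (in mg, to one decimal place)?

Calcium per dollar: black beans 86.67, almonds 70.71, lentils 47.5, hummus 38.82, chicken breast 11.76.
With no serving limits, spend the whole cost allowance on black beans: $7.34 / $0.45 × 39 mg = 636.1 mg.

636.1 mg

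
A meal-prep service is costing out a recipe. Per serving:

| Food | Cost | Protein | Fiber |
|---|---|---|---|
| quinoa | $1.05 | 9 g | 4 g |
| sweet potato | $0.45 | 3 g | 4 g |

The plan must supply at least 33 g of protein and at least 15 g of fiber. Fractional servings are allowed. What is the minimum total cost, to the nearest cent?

Two binding constraints pin down two serving amounts, so the optimal mix uses at most two foods. The candidates are each food alone (scaled to the tighter of protein/fiber) and each pair with both constraints tight.
quinoa only: max(33/9, 15/4) = 3.75 servings → $3.94.
sweet potato only: max(33/3, 15/4) = 11 servings → $4.95.
quinoa + sweet potato with both tight: 3.625 servings and 0.125 servings → $3.86.
Cheapest feasible corner: $3.86.

$3.86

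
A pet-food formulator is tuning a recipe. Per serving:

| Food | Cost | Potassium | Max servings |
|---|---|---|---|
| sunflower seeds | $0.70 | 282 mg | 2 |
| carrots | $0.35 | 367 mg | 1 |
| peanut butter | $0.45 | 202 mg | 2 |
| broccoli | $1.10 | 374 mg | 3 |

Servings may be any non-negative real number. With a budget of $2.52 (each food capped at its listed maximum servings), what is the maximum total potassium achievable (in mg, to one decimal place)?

Potassium per dollar: carrots 1049, peanut butter 448.9, sunflower seeds 402.9, broccoli 340.
Take 1 serving of carrots: spends $0.35, +367.0 mg potassium (running total 367.0 mg).
Take 2 servings of peanut butter: spends $0.90, +404.0 mg potassium (running total 771.0 mg).
Take 1.814 servings of sunflower seeds: spends $1.27, +511.6 mg potassium (running total 1282.6 mg).
Filling greedily by potassium-per-dollar is optimal for one linear limit, giving 1282.6 mg.

1282.6 mg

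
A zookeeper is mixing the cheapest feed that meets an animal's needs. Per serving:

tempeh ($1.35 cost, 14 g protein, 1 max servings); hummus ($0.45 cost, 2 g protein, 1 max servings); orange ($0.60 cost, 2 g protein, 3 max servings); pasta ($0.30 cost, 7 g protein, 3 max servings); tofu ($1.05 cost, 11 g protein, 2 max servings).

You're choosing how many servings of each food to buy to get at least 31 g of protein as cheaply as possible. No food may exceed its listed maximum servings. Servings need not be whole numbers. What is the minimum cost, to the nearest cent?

Cost per g of protein: pasta $0.0429, tofu $0.0955, tempeh $0.0964, hummus $0.2250, orange $0.3000.
Take 3 servings of pasta: +21.0 g protein for $0.90 (total $0.90, still need 10.0 g).
Take 0.9091 servings of tofu: +10.0 g protein for $0.95 (total $1.85, still need 0.0 g).
Filling from the cheapest source first is optimal under one linear minimum: $1.85.

$1.85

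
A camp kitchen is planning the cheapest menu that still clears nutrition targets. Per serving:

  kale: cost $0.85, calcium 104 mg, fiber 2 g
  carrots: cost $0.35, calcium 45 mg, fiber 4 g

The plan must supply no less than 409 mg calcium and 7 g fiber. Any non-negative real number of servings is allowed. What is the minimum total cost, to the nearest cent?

$3.18

Compare the cost at each extreme point of the feasible region.
kale only: max(409/104, 7/2) = 3.933 servings → $3.34.
carrots only: max(409/45, 7/4) = 9.089 servings → $3.18.
kale + carrots: intersection lies outside the first quadrant.
The minimum over all feasible corners is $3.18.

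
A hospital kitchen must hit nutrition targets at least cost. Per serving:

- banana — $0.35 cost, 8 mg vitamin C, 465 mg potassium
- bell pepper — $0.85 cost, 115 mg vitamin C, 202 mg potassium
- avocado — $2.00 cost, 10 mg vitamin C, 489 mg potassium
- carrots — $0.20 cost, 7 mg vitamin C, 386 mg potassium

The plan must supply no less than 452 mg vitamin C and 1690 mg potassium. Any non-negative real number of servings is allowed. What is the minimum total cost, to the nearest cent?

$3.70

At the optimum either one food covers both requirements or two foods hit both targets exactly; no other combination can be cheaper.
banana only: max(452/8, 1690/465) = 56.5 servings → $19.77.
bell pepper only: max(452/115, 1690/202) = 8.366 servings → $7.11.
avocado only: max(452/10, 1690/489) = 45.2 servings → $90.40.
carrots only: max(452/7, 1690/386) = 64.57 servings → $12.91.
banana + bell pepper with both tight: 1.987 servings and 3.792 servings → $3.92.
banana + avocado: the both-tight solution has a negative serving — not a feasible corner.
banana + carrots: intersection lies outside the first quadrant.
bell pepper + avocado with both tight: 3.765 servings and 1.901 servings → $7.00.
bell pepper + carrots with both tight: 3.784 servings and 2.398 servings → $3.70.
avocado + carrots: intersection lies outside the first quadrant.
The minimum over all feasible corners is $3.70.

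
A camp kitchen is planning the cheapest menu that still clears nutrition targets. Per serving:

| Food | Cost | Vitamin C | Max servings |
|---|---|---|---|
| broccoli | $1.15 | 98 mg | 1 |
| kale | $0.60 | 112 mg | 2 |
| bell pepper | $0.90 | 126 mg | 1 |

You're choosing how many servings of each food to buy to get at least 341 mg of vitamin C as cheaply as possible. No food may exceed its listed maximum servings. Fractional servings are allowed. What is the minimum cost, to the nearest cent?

$2.04

Cost per mg of vitamin C: kale $0.0054, bell pepper $0.0071, broccoli $0.0117.
Take 2 servings of kale: +224.0 mg vitamin C for $1.20 (total $1.20, still need 117.0 mg).
Take 0.9286 servings of bell pepper: +117.0 mg vitamin C for $0.84 (total $2.04, still need 0.0 mg).
Filling from the cheapest source first is optimal under one linear minimum: $2.04.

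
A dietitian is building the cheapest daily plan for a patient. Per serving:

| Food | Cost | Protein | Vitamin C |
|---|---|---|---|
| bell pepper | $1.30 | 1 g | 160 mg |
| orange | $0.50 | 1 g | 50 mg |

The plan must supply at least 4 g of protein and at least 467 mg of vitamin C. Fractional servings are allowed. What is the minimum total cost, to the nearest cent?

$3.94

For a min-cost LP with two ≥-constraints, a basic feasible solution has at most two positive variables.
bell pepper only: max(4/1, 467/160) = 4 servings → $5.20.
orange only: max(4/1, 467/50) = 9.34 servings → $4.67.
bell pepper + orange with both tight: 2.427 servings and 1.573 servings → $3.94.
The minimum over all feasible corners is $3.94.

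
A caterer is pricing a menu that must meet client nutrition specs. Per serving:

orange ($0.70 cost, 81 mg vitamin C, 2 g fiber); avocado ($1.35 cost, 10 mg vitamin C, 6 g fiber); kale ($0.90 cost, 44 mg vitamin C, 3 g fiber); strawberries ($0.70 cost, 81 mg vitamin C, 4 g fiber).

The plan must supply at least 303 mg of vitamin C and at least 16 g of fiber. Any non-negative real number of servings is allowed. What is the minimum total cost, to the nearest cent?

Compare the cost at each extreme point of the feasible region.
orange only: max(303/81, 16/2) = 8 servings → $5.60.
avocado only: max(303/10, 16/6) = 30.3 servings → $40.91.
kale only: max(303/44, 16/3) = 6.886 servings → $6.20.
strawberries only: max(303/81, 16/4) = 4 servings → $2.80.
orange + avocado with both tight: 3.558 servings and 1.481 servings → $4.49.
orange + kale with both tight: 1.323 servings and 4.452 servings → $4.93.
orange + strawberries with both targets exact would need a negative amount; discard.
avocado + kale: the both-tight solution has a negative serving — not a feasible corner.
avocado + strawberries with both tight: 0.1883 servings and 3.717 servings → $2.86.
kale + strawberries with both tight: 1.254 servings and 3.06 servings → $3.27.
So the least-cost plan costs $2.80.

$2.80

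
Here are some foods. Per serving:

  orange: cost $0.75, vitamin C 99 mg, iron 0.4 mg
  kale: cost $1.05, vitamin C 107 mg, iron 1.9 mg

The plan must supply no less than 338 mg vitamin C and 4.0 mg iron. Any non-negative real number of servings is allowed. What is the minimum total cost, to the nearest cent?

$2.99

This is a tiny linear program; its minimum lies at a vertex of the feasible set. List the vertices and price them.
orange only: max(338/99, 4.0/0.4) = 10 servings → $7.50.
kale only: max(338/107, 4.0/1.9) = 3.159 servings → $3.32.
orange + kale with both tight: 1.474 servings and 1.795 servings → $2.99.
So the least-cost plan costs $2.99.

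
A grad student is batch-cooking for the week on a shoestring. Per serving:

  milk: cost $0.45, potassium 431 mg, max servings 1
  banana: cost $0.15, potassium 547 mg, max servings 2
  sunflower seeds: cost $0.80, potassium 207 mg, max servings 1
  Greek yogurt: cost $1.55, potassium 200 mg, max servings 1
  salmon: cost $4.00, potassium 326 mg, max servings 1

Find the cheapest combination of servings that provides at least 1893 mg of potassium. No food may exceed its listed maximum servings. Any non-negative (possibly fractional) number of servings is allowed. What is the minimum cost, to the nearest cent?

$2.80

Cost per mg of potassium: banana $0.0003, milk $0.0010, sunflower seeds $0.0039, Greek yogurt $0.0077, salmon $0.0123.
Take 2 servings of banana: +1094.0 mg potassium for $0.30 (total $0.30, still need 799.0 mg).
Take 1 serving of milk: +431.0 mg potassium for $0.45 (total $0.75, still need 368.0 mg).
Take 1 serving of sunflower seeds: +207.0 mg potassium for $0.80 (total $1.55, still need 161.0 mg).
Take 0.805 servings of Greek yogurt: +161.0 mg potassium for $1.25 (total $2.80, still need 0.0 mg).
Greedy by cheapest-per-mg is optimal for a single linear constraint, so the minimum cost is $2.80.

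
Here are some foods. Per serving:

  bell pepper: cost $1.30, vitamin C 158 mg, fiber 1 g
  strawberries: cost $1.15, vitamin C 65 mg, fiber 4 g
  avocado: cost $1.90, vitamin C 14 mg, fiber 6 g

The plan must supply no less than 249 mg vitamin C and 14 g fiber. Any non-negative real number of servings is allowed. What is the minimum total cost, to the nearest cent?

$4.18

bell pepper only: max(249/158, 14/1) = 14 servings → $18.20.
strawberries only: max(249/65, 14/4) = 3.831 servings → $4.41.
avocado only: max(249/14, 14/6) = 17.79 servings → $33.79.
bell pepper + strawberries with both tight: 0.1517 servings and 3.462 servings → $4.18.
bell pepper + avocado with both tight: 1.39 servings and 2.102 servings → $5.80.
strawberries + avocado with both targets exact would need a negative amount; discard.
Cheapest feasible corner: $4.18.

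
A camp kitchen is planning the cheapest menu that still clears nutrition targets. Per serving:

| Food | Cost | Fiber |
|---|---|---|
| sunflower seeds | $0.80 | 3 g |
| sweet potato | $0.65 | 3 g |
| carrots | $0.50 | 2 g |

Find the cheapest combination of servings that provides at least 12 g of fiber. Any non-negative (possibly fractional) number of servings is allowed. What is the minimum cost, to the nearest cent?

Cost per g of fiber: sweet potato $0.2167, carrots $0.2500, sunflower seeds $0.2667.
With no serving limits, use only sweet potato: 12 g / 3 g = 4 servings × $0.65 = $2.60.

$2.60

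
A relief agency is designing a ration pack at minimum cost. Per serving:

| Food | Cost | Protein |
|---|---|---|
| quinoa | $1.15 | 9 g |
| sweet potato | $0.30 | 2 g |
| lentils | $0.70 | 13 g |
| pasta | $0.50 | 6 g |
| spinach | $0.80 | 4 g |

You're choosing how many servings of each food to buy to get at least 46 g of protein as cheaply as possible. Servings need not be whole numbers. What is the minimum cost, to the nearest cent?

Cost per g of protein: lentils $0.0538, pasta $0.0833, quinoa $0.1278, sweet potato $0.1500, spinach $0.2000.
With no serving limits, use only lentils: 46 g / 13 g = 3.538 servings × $0.70 = $2.48.

$2.48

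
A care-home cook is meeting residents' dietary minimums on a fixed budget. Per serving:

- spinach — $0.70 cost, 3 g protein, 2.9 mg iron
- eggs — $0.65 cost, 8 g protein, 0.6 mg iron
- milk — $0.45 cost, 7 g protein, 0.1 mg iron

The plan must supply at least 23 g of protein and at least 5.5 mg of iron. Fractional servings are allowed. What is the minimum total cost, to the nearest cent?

This is a tiny linear program; its minimum lies at a vertex of the feasible set. List the vertices and price them.
spinach only: max(23/3, 5.5/2.9) = 7.667 servings → $5.37.
eggs only: max(23/8, 5.5/0.6) = 9.167 servings → $5.96.
milk only: max(23/7, 5.5/0.1) = 55 servings → $24.75.
spinach + eggs with both tight: 1.411 servings and 2.346 servings → $2.51.
spinach + milk with both tight: 1.81 servings and 2.51 servings → $2.40.
eggs + milk with both targets exact would need a negative amount; discard.
So the least-cost plan costs $2.40.

$2.40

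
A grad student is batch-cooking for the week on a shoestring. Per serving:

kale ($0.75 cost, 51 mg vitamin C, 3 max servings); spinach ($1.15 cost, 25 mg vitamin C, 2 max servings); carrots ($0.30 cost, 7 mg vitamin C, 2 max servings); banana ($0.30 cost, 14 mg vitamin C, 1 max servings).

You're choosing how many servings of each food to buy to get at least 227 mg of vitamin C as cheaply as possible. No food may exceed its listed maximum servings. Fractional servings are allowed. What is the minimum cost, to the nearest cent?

Cost per mg of vitamin C: kale $0.0147, banana $0.0214, carrots $0.0429, spinach $0.0460.
Take 3 servings of kale: +153.0 mg vitamin C for $2.25 (total $2.25, still need 74.0 mg).
Take 1 serving of banana: +14.0 mg vitamin C for $0.30 (total $2.55, still need 60.0 mg).
Take 2 servings of carrots: +14.0 mg vitamin C for $0.60 (total $3.15, still need 46.0 mg).
Take 1.84 servings of spinach: +46.0 mg vitamin C for $2.12 (total $5.27, still need 0.0 mg).
Filling from the cheapest source first is optimal under one linear minimum: $5.27.

$5.27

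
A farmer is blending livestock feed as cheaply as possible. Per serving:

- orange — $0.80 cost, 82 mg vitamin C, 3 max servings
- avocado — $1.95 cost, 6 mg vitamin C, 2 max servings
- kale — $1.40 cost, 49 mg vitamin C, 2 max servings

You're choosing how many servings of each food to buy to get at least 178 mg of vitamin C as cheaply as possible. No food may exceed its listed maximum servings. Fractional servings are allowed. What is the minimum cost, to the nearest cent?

Cost per mg of vitamin C: orange $0.0098, kale $0.0286, avocado $0.3250.
Take 2.171 servings of orange: +178.0 mg vitamin C for $1.74 (total $1.74, still need 0.0 mg).
Greedy by cheapest-per-mg is optimal for a single linear constraint, so the minimum cost is $1.74.

$1.74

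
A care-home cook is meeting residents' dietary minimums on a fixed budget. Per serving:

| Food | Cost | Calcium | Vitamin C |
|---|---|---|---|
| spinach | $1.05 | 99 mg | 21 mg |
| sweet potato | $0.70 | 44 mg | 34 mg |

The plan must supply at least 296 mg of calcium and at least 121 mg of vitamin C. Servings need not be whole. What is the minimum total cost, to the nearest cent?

$3.69

This is a tiny linear program; its minimum lies at a vertex of the feasible set. List the vertices and price them.
spinach only: max(296/99, 121/21) = 5.762 servings → $6.05.
sweet potato only: max(296/44, 121/34) = 6.727 servings → $4.71.
spinach + sweet potato with both tight: 1.941 servings and 2.36 servings → $3.69.
So the least-cost plan costs $3.69.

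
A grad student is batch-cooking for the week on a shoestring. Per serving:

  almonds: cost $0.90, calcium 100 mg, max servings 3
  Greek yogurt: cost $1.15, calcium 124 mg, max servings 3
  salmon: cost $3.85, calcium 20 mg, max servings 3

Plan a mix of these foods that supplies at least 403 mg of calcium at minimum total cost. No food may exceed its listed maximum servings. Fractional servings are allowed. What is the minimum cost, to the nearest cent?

Cost per mg of calcium: almonds $0.0090, Greek yogurt $0.0093, salmon $0.1925.
Take 3 servings of almonds: +300.0 mg calcium for $2.70 (total $2.70, still need 103.0 mg).
Take 0.8306 servings of Greek yogurt: +103.0 mg calcium for $0.96 (total $3.66, still need 0.0 mg).
Filling from the cheapest source first is optimal under one linear minimum: $3.66.

$3.66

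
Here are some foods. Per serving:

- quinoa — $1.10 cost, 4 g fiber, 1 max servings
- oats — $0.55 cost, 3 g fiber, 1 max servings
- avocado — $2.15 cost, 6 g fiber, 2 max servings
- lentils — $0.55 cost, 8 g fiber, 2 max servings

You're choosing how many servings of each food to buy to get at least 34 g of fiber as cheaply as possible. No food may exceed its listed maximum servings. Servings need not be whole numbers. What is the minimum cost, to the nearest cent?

Cost per g of fiber: lentils $0.0688, oats $0.1833, quinoa $0.2750, avocado $0.3583.
Take 2 servings of lentils: +16.0 g fiber for $1.10 (total $1.10, still need 18.0 g).
Take 1 serving of oats: +3.0 g fiber for $0.55 (total $1.65, still need 15.0 g).
Take 1 serving of quinoa: +4.0 g fiber for $1.10 (total $2.75, still need 11.0 g).
Take 1.833 servings of avocado: +11.0 g fiber for $3.94 (total $6.69, still need 0.0 g).
Greedy by cheapest-per-g is optimal for a single linear constraint, so the minimum cost is $6.69.

$6.69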